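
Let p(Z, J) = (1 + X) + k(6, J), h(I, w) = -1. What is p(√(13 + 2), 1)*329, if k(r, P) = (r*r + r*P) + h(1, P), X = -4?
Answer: 12502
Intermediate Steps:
k(r, P) = -1 + r² + P*r (k(r, P) = (r*r + r*P) - 1 = (r² + P*r) - 1 = -1 + r² + P*r)
p(Z, J) = 32 + 6*J (p(Z, J) = (1 - 4) + (-1 + 6² + J*6) = -3 + (-1 + 36 + 6*J) = -3 + (35 + 6*J) = 32 + 6*J)
p(√(13 + 2), 1)*329 = (32 + 6*1)*329 = (32 + 6)*329 = 38*329 = 12502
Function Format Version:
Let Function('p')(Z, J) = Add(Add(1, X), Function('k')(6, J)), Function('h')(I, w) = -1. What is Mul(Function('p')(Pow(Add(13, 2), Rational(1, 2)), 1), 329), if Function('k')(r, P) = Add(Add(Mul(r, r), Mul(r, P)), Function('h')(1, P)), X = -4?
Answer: 12502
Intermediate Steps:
Function('k')(r, P) = Add(-1, Pow(r, 2), Mul(P, r)) (Function('k')(r, P) = Add(Add(Mul(r, r), Mul(r, P)), -1) = Add(Add(Pow(r, 2), Mul(P, r)), -1) = Add(-1, Pow(r, 2), Mul(P, r)))
Function('p')(Z, J) = Add(32, Mul(6, J)) (Function('p')(Z, J) = Add(Add(1, -4), Add(-1, Pow(6, 2), Mul(J, 6))) = Add(-3, Add(-1, 36, Mul(6, J))) = Add(-3, Add(35, Mul(6, J))) = Add(32, Mul(6, J)))
Mul(Function('p')(Pow(Add(13, 2), Rational(1, 2)), 1), 329) = Mul(Add(32, Mul(6, 1)), 329) = Mul(Add(32, 6), 329) = Mul(38, 329) = 12502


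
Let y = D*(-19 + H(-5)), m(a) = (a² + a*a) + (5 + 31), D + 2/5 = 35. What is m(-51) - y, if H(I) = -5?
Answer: 30342/5 ≈ 6068.4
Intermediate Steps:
D = 173/5 (D = -⅖ + 35 = 173/5 ≈ 34.600)
m(a) = 36 + 2*a² (m(a) = (a² + a²) + 36 = 2*a² + 36 = 36 + 2*a²)
y = -4152/5 (y = 173*(-19 - 5)/5 = (173/5)*(-24) = -4152/5 ≈ -830.40)
m(-51) - y = (36 + 2*(-51)²) - 1*(-4152/5) = (36 + 2*2601) + 4152/5 = (36 + 5202) + 4152/5 = 5238 + 4152/5 = 30342/5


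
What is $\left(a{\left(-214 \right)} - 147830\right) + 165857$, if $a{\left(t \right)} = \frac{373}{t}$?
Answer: $\frac{3857405}{214} \approx 18025.0$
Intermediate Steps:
$\left(a{\left(-214 \right)} - 147830\right) + 165857 = \left(\frac{373}{-214} - 147830\right) + 165857 = \left(373 \left(- \frac{1}{214}\right) - 147830\right) + 165857 = \left(- \frac{373}{214} - 147830\right) + 165857 = - \frac{31635993}{214} + 165857 = \frac{3857405}{214}$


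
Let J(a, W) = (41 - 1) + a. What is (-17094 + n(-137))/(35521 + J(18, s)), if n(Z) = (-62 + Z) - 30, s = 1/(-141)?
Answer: -17323/35579 ≈ -0.48689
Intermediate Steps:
s = -1/141 ≈ -0.0070922
J(a, W) = 40 + a
n(Z) = -92 + Z
(-17094 + n(-137))/(35521 + J(18, s)) = (-17094 + (-92 - 137))/(35521 + (40 + 18)) = (-17094 - 229)/(35521 + 58) = -17323/35579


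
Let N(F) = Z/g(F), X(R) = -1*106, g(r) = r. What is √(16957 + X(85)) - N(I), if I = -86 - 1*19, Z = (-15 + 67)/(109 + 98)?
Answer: 52/21735 + √16851 ≈ 129.81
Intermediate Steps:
Z = 52/207 ≈ 0.25121
X(R) = -106
I = -105 (I = -86 - 19 = -105)
N(F) = 52/(207*F)
√(16957 + X(85)) - N(I) = √(16957 - 106) - 52/(207*(-105)) = √16851 - 52*(-1)/(207*105) = √16851 - 1*(-52/21735) = √16851 + 52/21735 = 52/21735 + √16851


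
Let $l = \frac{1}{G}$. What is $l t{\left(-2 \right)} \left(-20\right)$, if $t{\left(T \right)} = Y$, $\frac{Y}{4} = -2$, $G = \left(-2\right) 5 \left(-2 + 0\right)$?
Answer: $8$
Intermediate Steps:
$G = 20$ ($G = \left(-10\right) \left(-2\right) = 20$)
$Y = -8$ ($Y = 4 \left(-2\right) = -8$)
$l = \frac{1}{20} \approx 0.05$
$t{\left(T \right)} = -8$
$l t{\left(-2 \right)} \left(-20\right) = \frac{1}{20} \left(-8\right) \left(-20\right) = \left(- \frac{2}{5}\right) \left(-20\right) = 8$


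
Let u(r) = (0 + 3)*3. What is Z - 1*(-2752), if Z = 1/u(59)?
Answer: 24769/9 ≈ 2752.1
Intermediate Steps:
u(r) = 9 (u(r) = 3*3 = 9)
Z = ⅑ (Z = 1/9 = ⅑ ≈ 0.11111)
Z - 1*(-2752) = ⅑ - 1*(-2752) = ⅑ + 2752 = 24769/9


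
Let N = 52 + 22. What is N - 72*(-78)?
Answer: 5690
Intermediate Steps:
N = 74
N - 72*(-78) = 74 - 72*(-78) = 74 + 5616 = 5690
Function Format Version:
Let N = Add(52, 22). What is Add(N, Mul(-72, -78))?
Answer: 5690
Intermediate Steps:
N = 74
Add(N, Mul(-72, -78)) = Add(74, Mul(-72, -78)) = Add(74, 5616) = 5690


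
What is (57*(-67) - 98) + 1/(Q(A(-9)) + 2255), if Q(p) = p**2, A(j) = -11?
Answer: -9306791/2376 ≈ -3917.0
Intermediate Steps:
(57*(-67) - 98) + 1/(Q(A(-9)) + 2255) = (57*(-67) - 98) + 1/((-11)**2 + 2255) = (-3819 - 98) + 1/(121 + 2255) = -3917 + 1/2376 = -9306791/2376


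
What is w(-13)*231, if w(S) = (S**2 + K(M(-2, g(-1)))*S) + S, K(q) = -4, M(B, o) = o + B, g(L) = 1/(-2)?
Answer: 48048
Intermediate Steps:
g(L) = -1/2
M(B, o) = B + o
w(S) = S**2 - 3*S (w(S) = (S**2 - 4*S) + S = S**2 - 3*S)
w(-13)*231 = -13*(-3 - 13)*231 = -13*(-16)*231 = 208*231 = 48048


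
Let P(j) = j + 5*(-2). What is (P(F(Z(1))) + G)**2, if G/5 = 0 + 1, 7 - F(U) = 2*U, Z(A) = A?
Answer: 0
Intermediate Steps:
F(U) = 7 - 2*U
P(j) = -10 + j (P(j) = j - 10 = -10 + j)
G = 5 (G = 5*(0 + 1) = 5*1 = 5)
(P(F(Z(1))) + G)**2 = ((-10 + (7 - 2*1)) + 5)**2 = ((-10 + (7 - 2)) + 5)**2 = ((-10 + 5) + 5)**2 = (-5 + 5)**2 = 0**2 = 0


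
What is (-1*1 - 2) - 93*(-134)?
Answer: 12459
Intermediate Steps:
(-1*1 - 2) - 93*(-134) = (-1 - 2) + 12462 = -3 + 12462 = 12459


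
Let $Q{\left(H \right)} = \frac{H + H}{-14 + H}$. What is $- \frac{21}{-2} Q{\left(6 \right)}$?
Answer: $- \frac{63}{4} \approx -15.75$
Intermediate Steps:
$Q{\left(H \right)} = \frac{2 H}{-14 + H}$
$- \frac{21}{-2} Q{\left(6 \right)} = - \frac{21}{-2} \cdot 2 \cdot 6 \frac{1}{-14 + 6} = \left(-21\right) \left(- \frac{1}{2}\right) 2 \cdot 6 \frac{1}{-8} = \frac{21 \cdot 2 \cdot 6 \left(- \frac{1}{8}\right)}{2} = \frac{21}{2} \left(- \frac{3}{2}\right) = - \frac{63}{4}$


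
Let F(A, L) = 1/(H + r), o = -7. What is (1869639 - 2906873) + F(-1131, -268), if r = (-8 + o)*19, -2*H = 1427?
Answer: -2071356300/1997 ≈ -1.0372e+6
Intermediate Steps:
H = -1427/2 (H = -½*1427 = -1427/2 ≈ -713.50)
r = -285 (r = (-8 - 7)*19 = -15*19 = -285)
F(A, L) = -2/1997 (F(A, L) = 1/(-1427/2 - 285) = 1/(-1997/2) = -2/1997)
(1869639 - 2906873) + F(-1131, -268) = (1869639 - 2906873) - 2/1997 = -1037234 - 2/1997 = -2071356300/1997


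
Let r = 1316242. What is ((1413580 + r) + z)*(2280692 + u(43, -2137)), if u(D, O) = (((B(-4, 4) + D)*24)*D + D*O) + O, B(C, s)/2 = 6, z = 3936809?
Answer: 14956079984544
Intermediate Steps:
B(C, s) = 12 (B(C, s) = 2*6 = 12)
u(D, O) = O + D*O + D*(288 + 24*D) (u(D, O) = (((12 + D)*24)*D + D*O) + O = ((288 + 24*D)*D + D*O) + O = (D*(288 + 24*D) + D*O) + O = (D*O + D*(288 + 24*D)) + O = O + D*O + D*(288 + 24*D))
((1413580 + r) + z)*(2280692 + u(43, -2137)) = ((1413580 + 1316242) + 3936809)*(2280692 + (-2137 + 24*43**2 + 288*43 + 43*(-2137))) = (2729822 + 3936809)*(2280692 + (-2137 + 24*1849 + 12384 - 91891)) = 6666631*(2280692 + (-2137 + 44376 + 12384 - 91891)) = 6666631*(2280692 - 37268) = 6666631*2243424 = 14956079984544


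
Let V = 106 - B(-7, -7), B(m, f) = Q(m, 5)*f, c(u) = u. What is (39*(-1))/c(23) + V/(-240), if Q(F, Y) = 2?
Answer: -101/46 ≈ -2.1957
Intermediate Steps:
B(m, f) = 2*f
V = 120 (V = 106 - 2*(-7) = 106 - 1*(-14) = 106 + 14 = 120)
(39*(-1))/c(23) + V/(-240) = (39*(-1))/23 + 120/(-240) = -39*1/23 + 120*(-1/240) = -39/23 - ½ = -101/46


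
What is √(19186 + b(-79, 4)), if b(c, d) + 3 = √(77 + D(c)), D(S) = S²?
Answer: √(19183 + 9*√78) ≈ 138.79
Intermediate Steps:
b(c, d) = -3 + √(77 + c²)
√(19186 + b(-79, 4)) = √(19186 + (-3 + √(77 + (-79)²))) = √(19186 + (-3 + √(77 + 6241))) = √(19186 + (-3 + √6318)) = √(19186 + (-3 + 9*√78)) = √(19183 + 9*√78)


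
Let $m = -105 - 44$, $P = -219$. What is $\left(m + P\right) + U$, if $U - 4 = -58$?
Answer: $-422$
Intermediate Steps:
$U = -54$ ($U = 4 - 58 = -54$)
$m = -149$
$\left(m + P\right) + U = \left(-149 - 219\right) - 54 = -368 - 54 = -422$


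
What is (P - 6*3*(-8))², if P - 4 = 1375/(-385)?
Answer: 1022121/49 ≈ 20860.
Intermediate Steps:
P = 3/7 (P = 4 + 1375/(-385) = 4 + 1375*(-1/385) = 4 - 25/7 = 3/7 ≈ 0.42857)
(P - 6*3*(-8))² = (3/7 - 6*3*(-8))² = (3/7 - 18*(-8))² = (3/7 + 144)² = (1011/7)² = 1022121/49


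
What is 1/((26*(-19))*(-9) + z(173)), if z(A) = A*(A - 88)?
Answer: 1/19151 ≈ 5.2217e-5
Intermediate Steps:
z(A) = A*(-88 + A)
1/((26*(-19))*(-9) + z(173)) = 1/((26*(-19))*(-9) + 173*(-88 + 173)) = 1/(-494*(-9) + 173*85) = 1/(4446 + 14705) = 1/19151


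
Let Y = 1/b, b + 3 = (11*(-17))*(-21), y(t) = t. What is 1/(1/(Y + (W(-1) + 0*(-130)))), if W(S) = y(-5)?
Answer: -19619/3924 ≈ -4.9997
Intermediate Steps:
b = 3924 (b = -3 + (11*(-17))*(-21) = -3 - 187*(-21) = -3 + 3927 = 3924)
W(S) = -5
Y = 1/3924 ≈ 0.00025484
1/(1/(Y + (W(-1) + 0*(-130)))) = 1/(1/(1/3924 + (-5 + 0*(-130)))) = 1/(1/(1/3924 + (-5 + 0))) = 1/(1/(1/3924 - 5)) = 1/(1/(-19619/3924)) = 1/(-3924/19619) = -19619/3924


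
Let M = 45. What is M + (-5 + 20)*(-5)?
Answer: -30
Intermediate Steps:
M + (-5 + 20)*(-5) = 45 + (-5 + 20)*(-5) = 45 + 15*(-5) = 45 - 75 = -30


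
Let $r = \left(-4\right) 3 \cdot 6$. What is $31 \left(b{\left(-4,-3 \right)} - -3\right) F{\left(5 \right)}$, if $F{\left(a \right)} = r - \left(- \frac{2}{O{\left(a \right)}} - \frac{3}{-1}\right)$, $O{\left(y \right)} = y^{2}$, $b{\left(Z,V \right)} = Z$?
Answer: $\frac{58063}{25} \approx 2322.5$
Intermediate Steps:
$r = -72$ ($r = \left(-12\right) 6 = -72$)
$F{\left(a \right)} = -75 + \frac{2}{a^{2}}$ ($F{\left(a \right)} = -72 - \left(- \frac{2}{a^{2}} - \frac{3}{-1}\right) = -72 - \left(- \frac{2}{a^{2}} - -3\right) = -72 - \left(- \frac{2}{a^{2}} + 3\right) = -72 - \left(3 - \frac{2}{a^{2}}\right) = -75 + \frac{2}{a^{2}}$)
$31 \left(b{\left(-4,-3 \right)} - -3\right) F{\left(5 \right)} = 31 \left(-4 - -3\right) \left(-75 + \frac{2}{25}\right) = 31 \left(-4 + 3\right) \left(-75 + 2 \cdot \frac{1}{25}\right) = 31 \left(-1\right) \left(-75 + \frac{2}{25}\right) = \left(-31\right) \left(- \frac{1873}{25}\right) = \frac{58063}{25}$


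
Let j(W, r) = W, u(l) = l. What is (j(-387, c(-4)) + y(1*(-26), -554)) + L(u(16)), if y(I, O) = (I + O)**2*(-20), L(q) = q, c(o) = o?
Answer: -6728371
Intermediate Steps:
y(I, O) = -20*(I + O)**2
(j(-387, c(-4)) + y(1*(-26), -554)) + L(u(16)) = (-387 - 20*(1*(-26) - 554)**2) + 16 = (-387 - 20*(-26 - 554)**2) + 16 = (-387 - 20*(-580)**2) + 16 = (-387 - 20*336400) + 16 = (-387 - 6728000) + 16 = -6728387 + 16 = -6728371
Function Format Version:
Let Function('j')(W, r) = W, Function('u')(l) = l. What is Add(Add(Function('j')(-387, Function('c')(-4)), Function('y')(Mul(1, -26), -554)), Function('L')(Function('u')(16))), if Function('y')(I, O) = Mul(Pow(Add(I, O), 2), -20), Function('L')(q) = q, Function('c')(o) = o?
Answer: -6728371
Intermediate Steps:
Function('y')(I, O) = Mul(-20, Pow(Add(I, O), 2))
Add(Add(Function('j')(-387, Function('c')(-4)), Function('y')(Mul(1, -26), -554)), Function('L')(Function('u')(16))) = Add(Add(-387, Mul(-20, Pow(Add(Mul(1, -26), -554), 2))), 16) = Add(Add(-387, Mul(-20, Pow(Add(-26, -554), 2))), 16) = Add(Add(-387, Mul(-20, Pow(-580, 2))), 16) = Add(Add(-387, Mul(-20, 336400)), 16) = Add(Add(-387, -6728000), 16) = Add(-6728387, 16) = -6728371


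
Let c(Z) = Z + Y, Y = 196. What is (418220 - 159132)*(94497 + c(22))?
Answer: 24539519920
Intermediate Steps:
c(Z) = 196 + Z (c(Z) = Z + 196 = 196 + Z)
(418220 - 159132)*(94497 + c(22)) = (418220 - 159132)*(94497 + (196 + 22)) = 259088*(94497 + 218) = 259088*94715 = 24539519920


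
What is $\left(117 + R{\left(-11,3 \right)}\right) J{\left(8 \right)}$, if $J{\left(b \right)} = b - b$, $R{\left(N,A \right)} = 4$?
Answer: $0$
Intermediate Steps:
$J{\left(b \right)} = 0$
$\left(117 + R{\left(-11,3 \right)}\right) J{\left(8 \right)} = \left(117 + 4\right) 0 = 121 \cdot 0 = 0$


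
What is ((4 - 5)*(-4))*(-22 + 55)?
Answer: 132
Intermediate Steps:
((4 - 5)*(-4))*(-22 + 55) = -1*(-4)*33 = 4*33 = 132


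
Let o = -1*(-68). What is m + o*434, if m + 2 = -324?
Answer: 29186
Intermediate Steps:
m = -326 (m = -2 - 324 = -326)
o = 68
m + o*434 = -326 + 68*434 = -326 + 29512 = 29186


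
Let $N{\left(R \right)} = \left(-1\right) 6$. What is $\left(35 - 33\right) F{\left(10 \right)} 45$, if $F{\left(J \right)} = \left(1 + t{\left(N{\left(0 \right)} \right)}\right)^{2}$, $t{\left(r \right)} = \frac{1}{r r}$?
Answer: $\frac{6845}{72} \approx 95.069$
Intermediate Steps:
$N{\left(R \right)} = -6$
$t{\left(r \right)} = \frac{1}{r^{2}}$
$F{\left(J \right)} = \frac{1369}{1296}$ ($F{\left(J \right)} = \left(1 + \frac{1}{36}\right)^{2} = \left(\frac{37}{36}\right)^{2} = \frac{1369}{1296}$)
$\left(35 - 33\right) F{\left(10 \right)} 45 = \left(35 - 33\right) \frac{1369}{1296} \cdot 45 = 2 \cdot \frac{1369}{1296} \cdot 45 = \frac{1369}{648} \cdot 45 = \frac{6845}{72}$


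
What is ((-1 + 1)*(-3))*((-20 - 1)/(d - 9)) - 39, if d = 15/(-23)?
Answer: -39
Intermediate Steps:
d = -15/23 (d = 15*(-1/23) = -15/23 ≈ -0.65217)
((-1 + 1)*(-3))*((-20 - 1)/(d - 9)) - 39 = ((-1 + 1)*(-3))*((-20 - 1)/(-15/23 - 9)) - 39 = (0*(-3))*(-21/(-222/23)) - 39 = 0*(-21*(-23/222)) - 39 = 0*(161/74) - 39 = 0 - 39 = -39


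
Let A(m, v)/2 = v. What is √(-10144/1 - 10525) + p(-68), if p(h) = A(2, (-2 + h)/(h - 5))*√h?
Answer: I*(√20669 + 280*√17/73) ≈ 159.58*I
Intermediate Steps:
A(m, v) = 2*v
p(h) = 2*√h*(-2 + h)/(-5 + h) (p(h) = (2*((-2 + h)/(h - 5)))*√h = (2*((-2 + h)/(-5 + h)))*√h = (2*(-2 + h)/(-5 + h))*√h = 2*√h*(-2 + h)/(-5 + h))
√(-10144/1 - 10525) + p(-68) = √(-10144/1 - 10525) + 2*√(-68)*(-2 - 68)/(-5 - 68) = √(-10144*1 - 10525) + 2*(2*I*√17)*(-70)/(-73) = √(-10144 - 10525) + 2*(2*I*√17)*(-1/73)*(-70) = √(-20669) + 280*I*√17/73 = I*√20669 + 280*I*√17/73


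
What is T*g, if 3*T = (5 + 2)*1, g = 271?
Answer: 1897/3 ≈ 632.33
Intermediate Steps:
T = 7/3 (T = ((5 + 2)*1)/3 = (7*1)/3 = (⅓)*7 = 7/3 ≈ 2.3333)
T*g = (7/3)*271 = 1897/3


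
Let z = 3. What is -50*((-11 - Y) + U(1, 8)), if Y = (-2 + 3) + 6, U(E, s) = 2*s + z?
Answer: -50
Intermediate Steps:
U(E, s) = 3 + 2*s (U(E, s) = 2*s + 3 = 3 + 2*s)
Y = 7 (Y = 1 + 6 = 7)
-50*((-11 - Y) + U(1, 8)) = -50*((-11 - 1*7) + (3 + 2*8)) = -50*((-11 - 7) + (3 + 16)) = -50*(-18 + 19) = -50*1 = -50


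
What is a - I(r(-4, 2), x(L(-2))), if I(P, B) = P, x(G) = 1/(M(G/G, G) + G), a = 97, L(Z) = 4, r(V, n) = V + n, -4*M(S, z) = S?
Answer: 99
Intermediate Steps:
M(S, z) = -S/4
x(G) = 1/(-¼ + G) (x(G) = 1/(-G/(4*G) + G) = 1/(-¼*1 + G) = 1/(-¼ + G))
a - I(r(-4, 2), x(L(-2))) = 97 - (-4 + 2) = 97 - 1*(-2) = 97 + 2 = 99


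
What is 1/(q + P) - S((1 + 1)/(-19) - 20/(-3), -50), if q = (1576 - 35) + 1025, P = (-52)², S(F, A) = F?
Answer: -1970923/300390 ≈ -6.5612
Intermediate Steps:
P = 2704
q = 2566 (q = 1541 + 1025 = 2566)
1/(q + P) - S((1 + 1)/(-19) - 20/(-3), -50) = 1/(2566 + 2704) - ((1 + 1)/(-19) - 20/(-3)) = 1/5270 - (2*(-1/19) - 20*(-⅓)) = 1/5270 - (-2/19 + 20/3) = 1/5270 - 1*374/57 = 1/5270 - 374/57 = -1970923/300390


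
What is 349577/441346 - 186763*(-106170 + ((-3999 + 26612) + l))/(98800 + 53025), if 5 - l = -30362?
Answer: 876870136598329/13401471290 ≈ 65431.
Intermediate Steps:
l = 30367 (l = 5 - 1*(-30362) = 5 + 30362 = 30367)
349577/441346 - 186763*(-106170 + ((-3999 + 26612) + l))/(98800 + 53025) = 349577/441346 - 186763*(-106170 + ((-3999 + 26612) + 30367))/(98800 + 53025) = 349577*(1/441346) - 186763/(151825/(-106170 + (22613 + 30367))) = 349577/441346 - 186763/(151825/(-106170 + 52980)) = 349577/441346 - 186763/(151825/(-53190)) = 349577/441346 - 186763/(151825*(-1/53190)) = 349577/441346 - 186763/(-30365/10638) = 349577/441346 - 186763*(-10638/30365) = 349577/441346 + 1986784794/30365 = 876870136598329/13401471290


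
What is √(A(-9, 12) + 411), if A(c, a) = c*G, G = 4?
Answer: 5*√15 ≈ 19.365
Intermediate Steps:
A(c, a) = 4*c (A(c, a) = c*4 = 4*c)
√(A(-9, 12) + 411) = √(4*(-9) + 411) = √(-36 + 411) = √375 = 5*√15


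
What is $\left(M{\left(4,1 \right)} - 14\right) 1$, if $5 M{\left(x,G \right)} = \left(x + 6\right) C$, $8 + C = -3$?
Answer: $-36$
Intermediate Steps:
$C = -11$ ($C = -8 - 3 = -11$)
$M{\left(x,G \right)} = - \frac{66}{5} - \frac{11 x}{5}$ ($M{\left(x,G \right)} = \frac{\left(x + 6\right) \left(-11\right)}{5} = \frac{\left(6 + x\right) \left(-11\right)}{5} = \frac{-66 - 11 x}{5} = - \frac{66}{5} - \frac{11 x}{5}$)
$\left(M{\left(4,1 \right)} - 14\right) 1 = \left(\left(- \frac{66}{5} - \frac{44}{5}\right) - 14\right) 1 = \left(-22 - 14\right) 1 = \left(-36\right) 1 = -36$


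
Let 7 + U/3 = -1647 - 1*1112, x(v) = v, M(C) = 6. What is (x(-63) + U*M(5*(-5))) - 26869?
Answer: -76720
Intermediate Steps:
U = -8298 (U = -21 + 3*(-1647 - 1*1112) = -21 + 3*(-1647 - 1112) = -21 + 3*(-2759) = -21 - 8277 = -8298)
(x(-63) + U*M(5*(-5))) - 26869 = (-63 - 8298*6) - 26869 = (-63 - 49788) - 26869 = -49851 - 26869 = -76720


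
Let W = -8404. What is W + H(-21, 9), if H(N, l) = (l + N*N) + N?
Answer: -7975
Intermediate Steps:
H(N, l) = N + l + N² (H(N, l) = (l + N²) + N = N + l + N²)
W + H(-21, 9) = -8404 + (-21 + 9 + (-21)²) = -8404 + (-21 + 9 + 441) = -8404 + 429 = -7975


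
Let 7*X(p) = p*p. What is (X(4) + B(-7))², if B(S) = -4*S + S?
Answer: 26569/49 ≈ 542.22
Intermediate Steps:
X(p) = p²/7 (X(p) = (p*p)/7 = p²/7)
B(S) = -3*S
(X(4) + B(-7))² = ((⅐)*4² - 3*(-7))² = ((⅐)*16 + 21)² = (16/7 + 21)² = (163/7)² = 26569/49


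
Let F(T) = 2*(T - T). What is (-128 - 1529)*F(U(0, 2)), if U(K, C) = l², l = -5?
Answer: 0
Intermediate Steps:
U(K, C) = 25 (U(K, C) = (-5)² = 25)
F(T) = 0 (F(T) = 2*0 = 0)
(-128 - 1529)*F(U(0, 2)) = (-128 - 1529)*0 = -1657*0 = 0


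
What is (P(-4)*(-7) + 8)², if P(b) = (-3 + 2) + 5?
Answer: 400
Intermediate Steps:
P(b) = 4 (P(b) = -1 + 5 = 4)
(P(-4)*(-7) + 8)² = (4*(-7) + 8)² = (-28 + 8)² = (-20)² = 400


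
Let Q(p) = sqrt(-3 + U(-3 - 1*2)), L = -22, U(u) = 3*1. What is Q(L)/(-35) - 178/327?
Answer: -178/327 ≈ -0.54434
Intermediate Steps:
U(u) = 3
Q(p) = 0 (Q(p) = sqrt(-3 + 3) = sqrt(0) = 0)
Q(L)/(-35) - 178/327 = 0/(-35) - 178/327 = 0*(-1/35) - 178*1/327 = 0 - 178/327 = -178/327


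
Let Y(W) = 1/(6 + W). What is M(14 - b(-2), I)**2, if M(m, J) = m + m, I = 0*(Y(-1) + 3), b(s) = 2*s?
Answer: 1296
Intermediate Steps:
I = 0 (I = 0*(1/(6 - 1) + 3) = 0*(1/5 + 3) = 0*(16/5) = 0)
M(m, J) = 2*m
M(14 - b(-2), I)**2 = (2*(14 - 2*(-2)))**2 = (2*(14 - 1*(-4)))**2 = (2*(14 + 4))**2 = (2*18)**2 = 36**2 = 1296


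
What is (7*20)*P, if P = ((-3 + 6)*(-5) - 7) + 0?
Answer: -3080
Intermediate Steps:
P = -22 (P = (3*(-5) - 7) + 0 = (-15 - 7) + 0 = -22 + 0 = -22)
(7*20)*P = (7*20)*(-22) = 140*(-22) = -3080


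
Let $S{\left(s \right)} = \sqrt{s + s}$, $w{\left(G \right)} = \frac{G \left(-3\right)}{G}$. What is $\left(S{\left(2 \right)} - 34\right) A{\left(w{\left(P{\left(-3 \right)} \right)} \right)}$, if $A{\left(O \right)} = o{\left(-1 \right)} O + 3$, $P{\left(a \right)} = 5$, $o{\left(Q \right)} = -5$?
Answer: $-576$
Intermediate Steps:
$w{\left(G \right)} = -3$ ($w{\left(G \right)} = \frac{\left(-3\right) G}{G} = -3$)
$A{\left(O \right)} = 3 - 5 O$ ($A{\left(O \right)} = - 5 O + 3 = 3 - 5 O$)
$S{\left(s \right)} = \sqrt{2} \sqrt{s}$ ($S{\left(s \right)} = \sqrt{2 s} = \sqrt{2} \sqrt{s}$)
$\left(S{\left(2 \right)} - 34\right) A{\left(w{\left(P{\left(-3 \right)} \right)} \right)} = \left(\sqrt{2} \sqrt{2} - 34\right) \left(3 - -15\right) = \left(2 - 34\right) \left(3 + 15\right) = \left(-32\right) 18 = -576$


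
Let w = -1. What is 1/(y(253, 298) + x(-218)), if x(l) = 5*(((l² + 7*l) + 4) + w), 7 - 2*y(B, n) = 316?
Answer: 2/459701 ≈ 4.3507e-6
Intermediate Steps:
y(B, n) = -309/2 (y(B, n) = 7/2 - ½*316 = 7/2 - 158 = -309/2)
x(l) = 15 + 5*l² + 35*l (x(l) = 5*(((l² + 7*l) + 4) - 1) = 5*((4 + l² + 7*l) - 1) = 5*(3 + l² + 7*l) = 15 + 5*l² + 35*l)
1/(y(253, 298) + x(-218)) = 1/(-309/2 + (15 + 5*(-218)² + 35*(-218))) = 1/(-309/2 + (15 + 5*47524 - 7630)) = 1/(-309/2 + (15 + 237620 - 7630)) = 1/(-309/2 + 230005) = 1/(459701/2) = 2/459701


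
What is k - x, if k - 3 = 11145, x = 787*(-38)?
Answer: 41054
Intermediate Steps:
x = -29906
k = 11148 (k = 3 + 11145 = 11148)
k - x = 11148 - 1*(-29906) = 11148 + 29906 = 41054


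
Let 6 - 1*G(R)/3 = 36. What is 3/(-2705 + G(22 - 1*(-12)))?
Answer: -3/2795 ≈ -0.0010733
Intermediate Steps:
G(R) = -90 (G(R) = 18 - 3*36 = 18 - 108 = -90)
3/(-2705 + G(22 - 1*(-12))) = 3/(-2705 - 90) = 3/(-2795) = 3*(-1/2795) = -3/2795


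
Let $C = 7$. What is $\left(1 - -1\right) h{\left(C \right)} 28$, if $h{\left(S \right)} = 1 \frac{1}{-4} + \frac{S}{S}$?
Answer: $42$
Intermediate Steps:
$h{\left(S \right)} = \frac{3}{4}$ ($h{\left(S \right)} = 1 \left(- \frac{1}{4}\right) + 1 = - \frac{1}{4} + 1 = \frac{3}{4}$)
$\left(1 - -1\right) h{\left(C \right)} 28 = \left(1 - -1\right) \frac{3}{4} \cdot 28 = \left(1 + 1\right) \frac{3}{4} \cdot 28 = 2 \cdot \frac{3}{4} \cdot 28 = \frac{3}{2} \cdot 28 = 42$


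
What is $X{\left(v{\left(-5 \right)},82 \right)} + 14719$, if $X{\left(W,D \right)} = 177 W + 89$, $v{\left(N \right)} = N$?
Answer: $13923$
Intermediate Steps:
$X{\left(W,D \right)} = 89 + 177 W$
$X{\left(v{\left(-5 \right)},82 \right)} + 14719 = \left(89 + 177 \left(-5\right)\right) + 14719 = \left(89 - 885\right) + 14719 = -796 + 14719 = 13923$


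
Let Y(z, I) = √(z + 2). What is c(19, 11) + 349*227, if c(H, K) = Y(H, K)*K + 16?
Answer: 79239 + 11*√21 ≈ 79289.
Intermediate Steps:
Y(z, I) = √(2 + z)
c(H, K) = 16 + K*√(2 + H) (c(H, K) = √(2 + H)*K + 16 = K*√(2 + H) + 16 = 16 + K*√(2 + H))
c(19, 11) + 349*227 = (16 + 11*√(2 + 19)) + 349*227 = (16 + 11*√21) + 79223 = 79239 + 11*√21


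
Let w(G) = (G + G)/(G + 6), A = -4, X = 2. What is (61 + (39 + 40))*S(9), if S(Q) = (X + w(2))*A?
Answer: -1400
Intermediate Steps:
w(G) = 2*G/(6 + G) (w(G) = (2*G)/(6 + G) = 2*G/(6 + G))
S(Q) = -10 (S(Q) = (2 + 2*2/(6 + 2))*(-4) = (2 + 2*2/8)*(-4) = (2 + 2*2*(1/8))*(-4) = (2 + 1/2)*(-4) = (5/2)*(-4) = -10)
(61 + (39 + 40))*S(9) = (61 + (39 + 40))*(-10) = (61 + 79)*(-10) = 140*(-10) = -1400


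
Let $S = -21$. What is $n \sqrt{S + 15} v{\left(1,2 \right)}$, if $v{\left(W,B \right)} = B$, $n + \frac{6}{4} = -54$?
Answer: $- 111 i \sqrt{6} \approx - 271.89 i$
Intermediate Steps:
$n = - \frac{111}{2}$ ($n = - \frac{3}{2} - 54 = - \frac{111}{2} \approx -55.5$)
$n \sqrt{S + 15} v{\left(1,2 \right)} = - \frac{111 \sqrt{-21 + 15}}{2} \cdot 2 = - \frac{111 \sqrt{-6}}{2} \cdot 2 = - \frac{111 i \sqrt{6}}{2} \cdot 2 = - 111 i \sqrt{6}$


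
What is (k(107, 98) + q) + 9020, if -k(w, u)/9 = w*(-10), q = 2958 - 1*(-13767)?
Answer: 35375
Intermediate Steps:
q = 16725 (q = 2958 + 13767 = 16725)
k(w, u) = 90*w (k(w, u) = -9*w*(-10) = -(-90)*w = 90*w)
(k(107, 98) + q) + 9020 = (90*107 + 16725) + 9020 = (9630 + 16725) + 9020 = 26355 + 9020 = 35375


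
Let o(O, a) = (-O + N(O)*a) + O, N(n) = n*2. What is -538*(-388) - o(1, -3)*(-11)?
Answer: 208678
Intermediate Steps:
N(n) = 2*n
o(O, a) = 2*O*a (o(O, a) = (-O + (2*O)*a) + O = (-O + 2*O*a) + O = 2*O*a)
-538*(-388) - o(1, -3)*(-11) = -538*(-388) - 2*(-3)*(-11) = 208744 - 1*(-6)*(-11) = 208744 + 6*(-11) = 208744 - 66 = 208678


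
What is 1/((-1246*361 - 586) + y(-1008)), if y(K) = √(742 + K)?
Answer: -225196/101426476965 - I*√266/202852953930 ≈ -2.2203e-6 - 8.0401e-11*I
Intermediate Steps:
1/((-1246*361 - 586) + y(-1008)) = 1/((-1246*361 - 586) + √(742 - 1008)) = 1/((-449806 - 586) + √(-266)) = 1/(-450392 + I*√266)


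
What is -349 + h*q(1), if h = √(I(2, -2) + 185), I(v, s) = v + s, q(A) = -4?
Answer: -349 - 4*√185 ≈ -403.41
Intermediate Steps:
I(v, s) = s + v
h = √185 (h = √((-2 + 2) + 185) = √(0 + 185) = √185 ≈ 13.601)
-349 + h*q(1) = -349 + √185*(-4) = -349 - 4*√185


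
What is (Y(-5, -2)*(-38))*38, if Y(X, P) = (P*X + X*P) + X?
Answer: -21660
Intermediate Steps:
Y(X, P) = X + 2*P*X (Y(X, P) = (P*X + P*X) + X = 2*P*X + X = X + 2*P*X)
(Y(-5, -2)*(-38))*38 = (-5*(1 + 2*(-2))*(-38))*38 = (-5*(1 - 4)*(-38))*38 = (-5*(-3)*(-38))*38 = (15*(-38))*38 = -570*38 = -21660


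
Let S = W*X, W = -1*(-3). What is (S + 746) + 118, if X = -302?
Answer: -42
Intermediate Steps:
W = 3
S = -906 (S = 3*(-302) = -906)
(S + 746) + 118 = (-906 + 746) + 118 = -160 + 118 = -42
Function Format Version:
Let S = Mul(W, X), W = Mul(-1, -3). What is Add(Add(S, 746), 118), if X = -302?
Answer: -42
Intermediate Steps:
W = 3
S = -906 (S = Mul(3, -302) = -906)
Add(Add(S, 746), 118) = Add(Add(-906, 746), 118) = Add(-160, 118) = -42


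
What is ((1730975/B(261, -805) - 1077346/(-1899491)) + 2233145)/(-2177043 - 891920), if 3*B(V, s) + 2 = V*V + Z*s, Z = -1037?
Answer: -1276661360963265413/1754483203984602344 ≈ -0.72766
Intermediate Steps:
B(V, s) = -⅔ - 1037*s/3 + V²/3 (B(V, s) = -⅔ + (V*V - 1037*s)/3 = -⅔ + (V² - 1037*s)/3 = -⅔ + (-1037*s/3 + V²/3) = -⅔ - 1037*s/3 + V²/3)
((1730975/B(261, -805) - 1077346/(-1899491)) + 2233145)/(-2177043 - 891920) = ((1730975/(-⅔ - 1037/3*(-805) + (⅓)*261²) - 1077346/(-1899491)) + 2233145)/(-2177043 - 891920) = ((1730975/(-⅔ + 834785/3 + (⅓)*68121) - 1077346*(-1/1899491)) + 2233145)/(-3068963) = ((1730975/(-⅔ + 834785/3 + 22707) + 1077346/1899491) + 2233145)*(-1/3068963) = ((1730975/300968 + 1077346/1899491) + 2233145)*(-1/3068963) = (3612218104653/571686007288 + 2233145)*(-1/3068963) = (1276661360963265413/571686007288)*(-1/3068963) = -1276661360963265413/1754483203984602344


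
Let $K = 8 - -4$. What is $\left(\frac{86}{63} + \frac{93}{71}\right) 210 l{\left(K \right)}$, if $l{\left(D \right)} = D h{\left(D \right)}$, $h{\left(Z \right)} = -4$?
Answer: $- \frac{1914400}{71} \approx -26963.0$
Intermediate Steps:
$K = 12$ ($K = 8 + 4 = 12$)
$l{\left(D \right)} = - 4 D$ ($l{\left(D \right)} = D \left(-4\right) = - 4 D$)
$\left(\frac{86}{63} + \frac{93}{71}\right) 210 l{\left(K \right)} = \left(\frac{86}{63} + \frac{93}{71}\right) 210 \left(\left(-4\right) 12\right) = \left(86 \cdot \frac{1}{63} + 93 \cdot \frac{1}{71}\right) 210 \left(-48\right) = \left(\frac{86}{63} + \frac{93}{71}\right) 210 \left(-48\right) = \frac{11965}{4473} \cdot 210 \left(-48\right) = \frac{119650}{213} \left(-48\right) = - \frac{1914400}{71}$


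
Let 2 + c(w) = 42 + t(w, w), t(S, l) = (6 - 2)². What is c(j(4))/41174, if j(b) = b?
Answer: 4/2941 ≈ 0.0013601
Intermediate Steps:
t(S, l) = 16 (t(S, l) = 4² = 16)
c(w) = 56 (c(w) = -2 + (42 + 16) = -2 + 58 = 56)
c(j(4))/41174 = 56/41174 = 56*(1/41174) = 4/2941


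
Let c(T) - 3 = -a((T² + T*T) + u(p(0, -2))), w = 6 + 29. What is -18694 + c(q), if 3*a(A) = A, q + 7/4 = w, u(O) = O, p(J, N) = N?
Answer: -155419/8 ≈ -19427.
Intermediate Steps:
w = 35
q = 133/4 (q = -7/4 + 35 = 133/4 ≈ 33.250)
a(A) = A/3
c(T) = 11/3 - 2*T²/3 (c(T) = 3 - ((T² + T*T) - 2)/3 = 3 - ((T² + T²) - 2)/3 = 3 - (2*T² - 2)/3 = 3 - (-2 + 2*T²)/3 = 3 - (-⅔ + 2*T²/3) = 3 + (⅔ - 2*T²/3) = 11/3 - 2*T²/3)
-18694 + c(q) = -18694 + (11/3 - 2*(133/4)²/3) = -18694 + (11/3 - ⅔*17689/16) = -18694 + (11/3 - 17689/24) = -18694 - 5867/8 = -155419/8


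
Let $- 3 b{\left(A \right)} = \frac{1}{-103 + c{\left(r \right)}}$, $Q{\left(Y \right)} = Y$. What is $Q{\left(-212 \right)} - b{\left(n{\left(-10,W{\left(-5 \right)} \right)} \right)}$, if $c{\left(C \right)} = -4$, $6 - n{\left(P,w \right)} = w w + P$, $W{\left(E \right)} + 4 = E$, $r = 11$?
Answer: $- \frac{68053}{321} \approx -212.0$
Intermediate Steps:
$W{\left(E \right)} = -4 + E$
$n{\left(P,w \right)} = 6 - P - w^{2}$ ($n{\left(P,w \right)} = 6 - \left(w w + P\right) = 6 - \left(w^{2} + P\right) = 6 - \left(P + w^{2}\right) = 6 - P - w^{2}$)
$b{\left(A \right)} = \frac{1}{321}$ ($b{\left(A \right)} = - \frac{1}{3 \left(-103 - 4\right)} = - \frac{1}{3 \left(-107\right)} = \left(- \frac{1}{3}\right) \left(- \frac{1}{107}\right) = \frac{1}{321}$)
$Q{\left(-212 \right)} - b{\left(n{\left(-10,W{\left(-5 \right)} \right)} \right)} = -212 - \frac{1}{321} = - \frac{68053}{321}$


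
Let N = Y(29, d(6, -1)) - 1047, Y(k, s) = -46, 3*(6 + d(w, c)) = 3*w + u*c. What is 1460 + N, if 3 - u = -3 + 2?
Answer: 367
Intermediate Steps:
u = 4 (u = 3 - (-3 + 2) = 3 - 1*(-1) = 3 + 1 = 4)
d(w, c) = -6 + w + 4*c/3 (d(w, c) = -6 + (3*w + 4*c)/3 = -6 + (w + 4*c/3) = -6 + w + 4*c/3)
N = -1093 (N = -46 - 1047 = -1093)
1460 + N = 1460 - 1093 = 367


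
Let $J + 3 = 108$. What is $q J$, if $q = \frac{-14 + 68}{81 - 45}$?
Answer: $\frac{315}{2} \approx 157.5$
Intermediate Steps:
$J = 105$ ($J = -3 + 108 = 105$)
$q = \frac{3}{2}$ ($q = \frac{54}{36} = 54 \cdot \frac{1}{36} = \frac{3}{2} \approx 1.5$)
$q J = \frac{3}{2} \cdot 105 = \frac{315}{2}$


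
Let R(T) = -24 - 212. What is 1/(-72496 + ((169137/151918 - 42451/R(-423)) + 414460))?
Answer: 17926324/6133401954011 ≈ 2.9227e-6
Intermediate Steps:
R(T) = -236
1/(-72496 + ((169137/151918 - 42451/R(-423)) + 414460)) = 1/(-72496 + ((169137/151918 - 42451/(-236)) + 414460)) = 1/(-72496 + ((169137*(1/151918) - 42451*(-1/236)) + 414460)) = 1/(-72496 + ((169137/151918 + 42451/236) + 414460)) = 1/(-72496 + (3244493675/17926324 + 414460)) = 1/(-72496 + 7432988738715/17926324) = 1/(6133401954011/17926324) = 17926324/6133401954011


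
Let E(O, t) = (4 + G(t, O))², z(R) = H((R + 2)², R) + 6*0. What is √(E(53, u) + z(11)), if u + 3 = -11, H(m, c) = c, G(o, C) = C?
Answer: 2*√815 ≈ 57.096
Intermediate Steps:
u = -14 (u = -3 - 11 = -14)
z(R) = R (z(R) = R + 6*0 = R + 0 = R)
E(O, t) = (4 + O)²
√(E(53, u) + z(11)) = √((4 + 53)² + 11) = √(57² + 11) = √(3249 + 11) = √3260 = 2*√815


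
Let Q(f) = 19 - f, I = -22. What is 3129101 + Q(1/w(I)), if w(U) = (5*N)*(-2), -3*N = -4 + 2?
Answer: 62582403/20 ≈ 3.1291e+6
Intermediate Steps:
N = 2/3 (N = -(-4 + 2)/3 = -1/3*(-2) = 2/3 ≈ 0.66667)
w(U) = -20/3 (w(U) = (5*(2/3))*(-2) = (10/3)*(-2) = -20/3)
3129101 + Q(1/w(I)) = 3129101 + (19 - 1/(-20/3)) = 3129101 + (19 - 1*(-3/20)) = 3129101 + (19 + 3/20) = 3129101 + 383/20 = 62582403/20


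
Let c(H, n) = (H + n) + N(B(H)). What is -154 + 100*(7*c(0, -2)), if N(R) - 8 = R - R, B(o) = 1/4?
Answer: 4046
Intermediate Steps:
B(o) = ¼
N(R) = 8 (N(R) = 8 + (R - R) = 8 + 0 = 8)
c(H, n) = 8 + H + n (c(H, n) = (H + n) + 8 = 8 + H + n)
-154 + 100*(7*c(0, -2)) = -154 + 100*(7*(8 + 0 - 2)) = -154 + 100*(7*6) = -154 + 100*42 = -154 + 4200 = 4046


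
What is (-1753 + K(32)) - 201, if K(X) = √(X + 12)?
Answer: -1954 + 2*√11 ≈ -1947.4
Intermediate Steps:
K(X) = √(12 + X)
(-1753 + K(32)) - 201 = (-1753 + √(12 + 32)) - 201 = (-1753 + √44) - 201 = (-1753 + 2*√11) - 201 = -1954 + 2*√11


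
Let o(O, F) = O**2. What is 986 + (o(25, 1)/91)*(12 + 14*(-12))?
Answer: -598/7 ≈ -85.429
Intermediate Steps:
986 + (o(25, 1)/91)*(12 + 14*(-12)) = 986 + (25**2/91)*(12 + 14*(-12)) = 986 + (625*(1/91))*(12 - 168) = 986 + (625/91)*(-156) = 986 - 7500/7 = -598/7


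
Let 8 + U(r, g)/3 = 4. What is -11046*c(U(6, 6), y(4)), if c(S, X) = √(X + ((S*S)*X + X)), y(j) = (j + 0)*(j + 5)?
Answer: -66276*√146 ≈ -8.0082e+5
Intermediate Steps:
y(j) = j*(5 + j)
U(r, g) = -12 (U(r, g) = -24 + 3*4 = -24 + 12 = -12)
c(S, X) = √(2*X + X*S²) (c(S, X) = √(X + (S²*X + X)) = √(X + (X*S² + X)) = √(X + (X + X*S²)) = √(2*X + X*S²))
-11046*c(U(6, 6), y(4)) = -11046*√(2 + (-12)²)*(2*√(5 + 4)) = -11046*6*√(2 + 144) = -11046*6*√146 = -66276*√146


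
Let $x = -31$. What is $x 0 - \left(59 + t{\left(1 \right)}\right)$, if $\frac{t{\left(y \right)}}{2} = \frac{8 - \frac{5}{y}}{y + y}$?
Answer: $-62$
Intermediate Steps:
$t{\left(y \right)} = \frac{8 - \frac{5}{y}}{y}$ ($t{\left(y \right)} = 2 \frac{8 - \frac{5}{y}}{y + y} = 2 \frac{8 - \frac{5}{y}}{2 y} = \frac{8 - \frac{5}{y}}{y}$)
$x 0 - \left(59 + t{\left(1 \right)}\right) = \left(-31\right) 0 - \left(59 + 1^{-2} \left(-5 + 8 \cdot 1\right)\right) = 0 - \left(59 + 1 \left(-5 + 8\right)\right) = 0 - \left(59 + 1 \cdot 3\right) = 0 - 62 = -62$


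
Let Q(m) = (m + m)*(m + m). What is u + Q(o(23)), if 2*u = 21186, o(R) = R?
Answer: 12709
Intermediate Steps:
Q(m) = 4*m² (Q(m) = (2*m)*(2*m) = 4*m²)
u = 10593 (u = (½)*21186 = 10593)
u + Q(o(23)) = 10593 + 4*23² = 10593 + 4*529 = 10593 + 2116 = 12709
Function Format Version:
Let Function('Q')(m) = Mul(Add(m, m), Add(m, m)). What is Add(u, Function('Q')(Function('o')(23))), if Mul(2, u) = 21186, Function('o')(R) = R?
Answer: 12709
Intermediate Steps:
Function('Q')(m) = Mul(4, Pow(m, 2)) (Function('Q')(m) = Mul(Mul(2, m), Mul(2, m)) = Mul(4, Pow(m, 2)))
u = 10593 (u = Mul(Rational(1, 2), 21186) = 10593)
Add(u, Function('Q')(Function('o')(23))) = Add(10593, Mul(4, Pow(23, 2))) = Add(10593, Mul(4, 529)) = Add(10593, 2116) = 12709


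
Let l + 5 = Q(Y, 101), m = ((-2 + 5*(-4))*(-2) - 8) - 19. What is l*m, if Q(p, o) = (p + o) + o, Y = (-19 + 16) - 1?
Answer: 3281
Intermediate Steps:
Y = -4 (Y = -3 - 1 = -4)
Q(p, o) = p + 2*o (Q(p, o) = (o + p) + o = p + 2*o)
m = 17 (m = ((-2 - 20)*(-2) - 8) - 19 = (-22*(-2) - 8) - 19 = (44 - 8) - 19 = 36 - 19 = 17)
l = 193 (l = -5 + (-4 + 2*101) = -5 + (-4 + 202) = -5 + 198 = 193)
l*m = 193*17 = 3281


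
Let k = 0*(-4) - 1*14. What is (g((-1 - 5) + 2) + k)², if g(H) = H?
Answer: 324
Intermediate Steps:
k = -14 (k = 0 - 14 = -14)
(g((-1 - 5) + 2) + k)² = (((-1 - 5) + 2) - 14)² = ((-6 + 2) - 14)² = (-4 - 14)² = (-18)² = 324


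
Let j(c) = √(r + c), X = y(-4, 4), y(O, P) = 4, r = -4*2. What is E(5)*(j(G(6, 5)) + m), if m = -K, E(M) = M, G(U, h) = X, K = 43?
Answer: -215 + 10*I ≈ -215.0 + 10.0*I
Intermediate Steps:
r = -8
X = 4
G(U, h) = 4
j(c) = √(-8 + c)
m = -43 (m = -1*43 = -43)
E(5)*(j(G(6, 5)) + m) = 5*(√(-8 + 4) - 43) = 5*(√(-4) - 43) = 5*(2*I - 43) = 5*(-43 + 2*I) = -215 + 10*I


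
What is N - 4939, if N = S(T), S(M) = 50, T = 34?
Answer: -4889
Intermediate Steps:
N = 50
N - 4939 = 50 - 4939 = -4889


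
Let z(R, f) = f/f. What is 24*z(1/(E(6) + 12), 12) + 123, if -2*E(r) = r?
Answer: 147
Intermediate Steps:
E(r) = -r/2
z(R, f) = 1
24*z(1/(E(6) + 12), 12) + 123 = 24*1 + 123 = 24 + 123 = 147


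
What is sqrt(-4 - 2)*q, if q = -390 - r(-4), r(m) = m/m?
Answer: -391*I*sqrt(6) ≈ -957.75*I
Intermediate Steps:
r(m) = 1
q = -391 (q = -390 - 1*1 = -390 - 1 = -391)
sqrt(-4 - 2)*q = sqrt(-4 - 2)*(-391) = sqrt(-6)*(-391) = (I*sqrt(6))*(-391) = -391*I*sqrt(6)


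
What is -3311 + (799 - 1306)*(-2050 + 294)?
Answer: 886981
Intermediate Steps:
-3311 + (799 - 1306)*(-2050 + 294) = -3311 - 507*(-1756) = -3311 + 890292 = 886981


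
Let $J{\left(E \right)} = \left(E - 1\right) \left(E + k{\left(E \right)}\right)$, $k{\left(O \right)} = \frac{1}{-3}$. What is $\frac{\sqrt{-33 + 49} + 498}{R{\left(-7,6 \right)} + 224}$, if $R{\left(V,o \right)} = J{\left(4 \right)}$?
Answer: $\frac{502}{235} \approx 2.1362$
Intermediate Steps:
$k{\left(O \right)} = - \frac{1}{3}$
$J{\left(E \right)} = \left(-1 + E\right) \left(- \frac{1}{3} + E\right)$ ($J{\left(E \right)} = \left(E - 1\right) \left(E - \frac{1}{3}\right) = \left(-1 + E\right) \left(- \frac{1}{3} + E\right)$)
$R{\left(V,o \right)} = 11$ ($R{\left(V,o \right)} = \frac{1}{3} + 4^{2} - \frac{16}{3} = \frac{1}{3} + 16 - \frac{16}{3} = 11$)
$\frac{\sqrt{-33 + 49} + 498}{R{\left(-7,6 \right)} + 224} = \frac{\sqrt{-33 + 49} + 498}{11 + 224} = \frac{\sqrt{16} + 498}{235} = \left(4 + 498\right) \frac{1}{235} = 502 \cdot \frac{1}{235} = \frac{502}{235}$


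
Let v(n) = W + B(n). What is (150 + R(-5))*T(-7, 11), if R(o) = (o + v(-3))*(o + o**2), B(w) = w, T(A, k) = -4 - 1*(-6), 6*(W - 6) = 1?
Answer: 680/3 ≈ 226.67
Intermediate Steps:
W = 37/6 (W = 6 + (1/6)*1 = 6 + 1/6 = 37/6 ≈ 6.1667)
T(A, k) = 2 (T(A, k) = -4 + 6 = 2)
v(n) = 37/6 + n
R(o) = (19/6 + o)*(o + o**2) (R(o) = (o + (37/6 - 3))*(o + o**2) = (o + 19/6)*(o + o**2) = (19/6 + o)*(o + o**2))
(150 + R(-5))*T(-7, 11) = (150 + (1/6)*(-5)*(19 + 6*(-5)**2 + 25*(-5)))*2 = (150 + (1/6)*(-5)*(19 + 6*25 - 125))*2 = (150 + (1/6)*(-5)*(19 + 150 - 125))*2 = (150 + (1/6)*(-5)*44)*2 = (150 - 110/3)*2 = (340/3)*2 = 680/3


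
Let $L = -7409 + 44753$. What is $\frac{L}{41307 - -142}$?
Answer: $\frac{37344}{41449} \approx 0.90096$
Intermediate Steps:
$L = 37344$
$\frac{L}{41307 - -142} = \frac{37344}{41307 - -142} = \frac{37344}{41307 + 142} = \frac{37344}{41449}$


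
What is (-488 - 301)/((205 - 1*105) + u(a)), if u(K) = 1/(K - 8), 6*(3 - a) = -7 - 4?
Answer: -14991/1894 ≈ -7.9150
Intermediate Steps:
a = 29/6 (a = 3 - (-7 - 4)/6 = 3 - ⅙*(-11) = 3 + 11/6 = 29/6 ≈ 4.8333)
u(K) = 1/(-8 + K)
(-488 - 301)/((205 - 1*105) + u(a)) = (-488 - 301)/((205 - 1*105) + 1/(-8 + 29/6)) = -789/((205 - 105) + 1/(-19/6)) = -789/(100 - 6/19) = -789/1894/19 = -789*19/1894 = -14991/1894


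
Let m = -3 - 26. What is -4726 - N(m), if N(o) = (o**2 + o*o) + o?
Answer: -6379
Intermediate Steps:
m = -29
N(o) = o + 2*o**2 (N(o) = (o**2 + o**2) + o = 2*o**2 + o = o + 2*o**2)
-4726 - N(m) = -4726 - (-29)*(1 + 2*(-29)) = -4726 - (-29)*(1 - 58) = -4726 - (-29)*(-57) = -4726 - 1*1653 = -4726 - 1653 = -6379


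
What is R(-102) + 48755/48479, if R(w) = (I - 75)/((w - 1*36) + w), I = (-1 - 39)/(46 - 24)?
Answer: 33935591/25596912 ≈ 1.3258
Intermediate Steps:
I = -20/11 (I = -40/22 = -40*1/22 = -20/11 ≈ -1.8182)
R(w) = -845/(11*(-36 + 2*w)) (R(w) = (-20/11 - 75)/((w - 1*36) + w) = -845/(11*((w - 36) + w)) = -845/(11*((-36 + w) + w)) = -845/(11*(-36 + 2*w)))
R(-102) + 48755/48479 = -845/(-396 + 22*(-102)) + 48755/48479 = -845/(-396 - 2244) + 48755*(1/48479) = -845/(-2640) + 48755/48479 = -845*(-1/2640) + 48755/48479 = 169/528 + 48755/48479 = 33935591/25596912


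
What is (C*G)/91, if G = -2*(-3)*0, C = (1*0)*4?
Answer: 0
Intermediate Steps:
C = 0 (C = 0*4 = 0)
G = 0 (G = 6*0 = 0)
(C*G)/91 = (0*0)/91 = 0*(1/91) = 0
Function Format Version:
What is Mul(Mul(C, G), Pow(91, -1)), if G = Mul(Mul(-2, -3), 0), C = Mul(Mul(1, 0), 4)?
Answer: 0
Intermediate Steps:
C = 0 (C = Mul(0, 4) = 0)
G = 0 (G = Mul(6, 0) = 0)
Mul(Mul(C, G), Pow(91, -1)) = Mul(Mul(0, 0), Pow(91, -1)) = Mul(0, Rational(1, 91)) = 0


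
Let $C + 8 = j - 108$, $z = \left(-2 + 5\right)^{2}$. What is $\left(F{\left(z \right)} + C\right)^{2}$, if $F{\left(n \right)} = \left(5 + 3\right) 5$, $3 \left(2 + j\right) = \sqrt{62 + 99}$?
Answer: $\frac{\left(234 - \sqrt{161}\right)^{2}}{9} \approx 5442.1$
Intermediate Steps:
$z = 9$ ($z = 3^{2} = 9$)
$j = -2 + \frac{\sqrt{161}}{3}$ ($j = -2 + \frac{\sqrt{62 + 99}}{3} = -2 + \frac{\sqrt{161}}{3} \approx 2.2295$)
$F{\left(n \right)} = 40$ ($F{\left(n \right)} = 8 \cdot 5 = 40$)
$C = -118 + \frac{\sqrt{161}}{3}$ ($C = -8 - \left(110 - \frac{\sqrt{161}}{3}\right) = -118 + \frac{\sqrt{161}}{3} \approx -113.77$)
$\left(F{\left(z \right)} + C\right)^{2} = \left(40 - \left(118 - \frac{\sqrt{161}}{3}\right)\right)^{2} = \left(-78 + \frac{\sqrt{161}}{3}\right)^{2}$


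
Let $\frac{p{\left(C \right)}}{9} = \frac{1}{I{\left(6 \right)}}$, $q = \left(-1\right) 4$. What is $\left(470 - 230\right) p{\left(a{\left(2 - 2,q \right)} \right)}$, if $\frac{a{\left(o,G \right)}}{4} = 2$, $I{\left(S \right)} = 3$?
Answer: $720$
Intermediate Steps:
$q = -4$
$a{\left(o,G \right)} = 8$ ($a{\left(o,G \right)} = 4 \cdot 2 = 8$)
$p{\left(C \right)} = 3$ ($p{\left(C \right)} = \frac{9}{3} = 9 \cdot \frac{1}{3} = 3$)
$\left(470 - 230\right) p{\left(a{\left(2 - 2,q \right)} \right)} = \left(470 - 230\right) 3 = 240 \cdot 3 = 720$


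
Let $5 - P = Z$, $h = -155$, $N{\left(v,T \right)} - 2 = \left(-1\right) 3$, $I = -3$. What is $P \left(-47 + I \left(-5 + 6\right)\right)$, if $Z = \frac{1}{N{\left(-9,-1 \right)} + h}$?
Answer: $- \frac{19525}{78} \approx -250.32$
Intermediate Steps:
$N{\left(v,T \right)} = -1$ ($N{\left(v,T \right)} = 2 - 3 = -1$)
$Z = - \frac{1}{156}$ ($Z = \frac{1}{-1 - 155} = \frac{1}{-156} = - \frac{1}{156} \approx -0.0064103$)
$P = \frac{781}{156}$ ($P = 5 - - \frac{1}{156} = 5 + \frac{1}{156} = \frac{781}{156} \approx 5.0064$)
$P \left(-47 + I \left(-5 + 6\right)\right) = \frac{781 \left(-47 - 3 \left(-5 + 6\right)\right)}{156} = \frac{781 \left(-47 - 3\right)}{156} = \frac{781}{156} \left(-50\right) = - \frac{19525}{78}$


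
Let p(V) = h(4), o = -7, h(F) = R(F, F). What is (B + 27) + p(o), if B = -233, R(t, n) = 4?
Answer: -202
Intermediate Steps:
h(F) = 4
p(V) = 4
(B + 27) + p(o) = (-233 + 27) + 4 = -206 + 4 = -202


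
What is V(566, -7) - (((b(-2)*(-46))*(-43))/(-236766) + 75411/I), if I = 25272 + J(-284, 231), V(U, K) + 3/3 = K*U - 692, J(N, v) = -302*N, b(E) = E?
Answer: -61200277947133/13145248320 ≈ -4655.7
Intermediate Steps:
V(U, K) = -693 + K*U (V(U, K) = -1 + (K*U - 692) = -1 + (-692 + K*U) = -693 + K*U)
I = 111040 (I = 25272 - 302*(-284) = 25272 + 85768 = 111040)
V(566, -7) - (((b(-2)*(-46))*(-43))/(-236766) + 75411/I) = (-693 - 7*566) - ((-2*(-46)*(-43))/(-236766) + 75411/111040) = (-693 - 3962) - ((92*(-43))*(-1/236766) + 75411*(1/111040)) = -4655 - (-3956*(-1/236766) + 75411/111040) = -4655 - (1978/118383 + 75411/111040) = -4655 - 1*9147017533/13145248320 = -4655 - 9147017533/13145248320 = -61200277947133/13145248320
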